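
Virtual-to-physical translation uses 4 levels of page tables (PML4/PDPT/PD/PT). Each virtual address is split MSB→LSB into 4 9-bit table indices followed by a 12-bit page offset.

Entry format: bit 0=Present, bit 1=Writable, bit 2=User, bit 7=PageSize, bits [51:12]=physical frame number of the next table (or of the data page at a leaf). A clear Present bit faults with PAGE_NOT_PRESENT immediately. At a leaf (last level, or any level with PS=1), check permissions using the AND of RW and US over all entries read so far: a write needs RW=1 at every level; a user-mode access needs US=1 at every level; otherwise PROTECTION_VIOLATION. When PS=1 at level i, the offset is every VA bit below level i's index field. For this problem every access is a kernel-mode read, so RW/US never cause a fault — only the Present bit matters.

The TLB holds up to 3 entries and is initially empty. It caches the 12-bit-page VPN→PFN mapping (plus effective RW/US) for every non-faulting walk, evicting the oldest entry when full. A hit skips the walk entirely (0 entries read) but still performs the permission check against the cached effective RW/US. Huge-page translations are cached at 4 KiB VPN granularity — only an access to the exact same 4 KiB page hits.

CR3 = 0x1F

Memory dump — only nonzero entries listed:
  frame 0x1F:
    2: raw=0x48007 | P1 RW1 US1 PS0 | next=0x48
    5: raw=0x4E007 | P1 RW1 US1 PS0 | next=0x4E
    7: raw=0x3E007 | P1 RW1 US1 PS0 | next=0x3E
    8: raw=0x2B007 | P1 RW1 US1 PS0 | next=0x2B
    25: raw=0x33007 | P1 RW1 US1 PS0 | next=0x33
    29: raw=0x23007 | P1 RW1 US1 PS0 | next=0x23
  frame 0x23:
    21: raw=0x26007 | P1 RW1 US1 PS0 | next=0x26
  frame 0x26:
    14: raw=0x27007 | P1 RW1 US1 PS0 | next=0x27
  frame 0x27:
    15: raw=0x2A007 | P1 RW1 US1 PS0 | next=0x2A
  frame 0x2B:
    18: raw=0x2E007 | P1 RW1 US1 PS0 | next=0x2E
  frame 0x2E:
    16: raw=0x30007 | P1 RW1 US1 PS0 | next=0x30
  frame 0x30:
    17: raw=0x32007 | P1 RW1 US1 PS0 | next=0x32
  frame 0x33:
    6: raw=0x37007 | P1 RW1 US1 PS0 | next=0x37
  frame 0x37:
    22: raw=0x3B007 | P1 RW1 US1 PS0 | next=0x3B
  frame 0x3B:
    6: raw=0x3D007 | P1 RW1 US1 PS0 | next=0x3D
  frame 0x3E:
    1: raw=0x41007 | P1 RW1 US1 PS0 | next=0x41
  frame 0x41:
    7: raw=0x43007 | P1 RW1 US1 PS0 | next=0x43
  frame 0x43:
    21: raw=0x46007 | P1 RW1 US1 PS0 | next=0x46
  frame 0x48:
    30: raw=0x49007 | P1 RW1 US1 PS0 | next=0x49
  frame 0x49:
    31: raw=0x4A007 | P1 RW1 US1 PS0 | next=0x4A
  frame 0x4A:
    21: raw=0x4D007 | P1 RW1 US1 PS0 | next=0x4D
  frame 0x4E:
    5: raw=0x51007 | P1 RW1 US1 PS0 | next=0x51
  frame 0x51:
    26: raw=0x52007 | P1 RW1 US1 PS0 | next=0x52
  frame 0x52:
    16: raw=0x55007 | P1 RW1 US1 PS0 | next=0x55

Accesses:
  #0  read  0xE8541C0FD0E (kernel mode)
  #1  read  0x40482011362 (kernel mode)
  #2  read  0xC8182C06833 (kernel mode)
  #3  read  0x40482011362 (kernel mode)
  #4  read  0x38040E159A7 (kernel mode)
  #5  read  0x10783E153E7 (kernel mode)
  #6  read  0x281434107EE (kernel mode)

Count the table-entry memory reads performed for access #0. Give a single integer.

Per-access translation:
#0 VA=0xE8541C0FD0E (r,kernel):
  L0 @0x1F[29] → 0x23007  P=1,RW=1,US=1,PS=0
  L1 @0x23[21] → 0x26007  P=1,RW=1,US=1,PS=0
  L2 @0x26[14] → 0x27007  P=1,RW=1,US=1,PS=0
  L3 @0x27[15] → 0x2A007  P=1,RW=1,US=1,PS=0
  ⇒ phys 0x2AD0E  [4 reads]
#1 VA=0x40482011362 (r,kernel):
  L0 @0x1F[8] → 0x2B007  P=1,RW=1,US=1,PS=0
  L1 @0x2B[18] → 0x2E007  P=1,RW=1,US=1,PS=0
  L2 @0x2E[16] → 0x30007  P=1,RW=1,US=1,PS=0
  L3 @0x30[17] → 0x32007  P=1,RW=1,US=1,PS=0
  ⇒ phys 0x32362  [4 reads]
#2 VA=0xC8182C06833 (r,kernel):
  L0 @0x1F[25] → 0x33007  P=1,RW=1,US=1,PS=0
  L1 @0x33[6] → 0x37007  P=1,RW=1,US=1,PS=0
  L2 @0x37[22] → 0x3B007  P=1,RW=1,US=1,PS=0
  L3 @0x3B[6] → 0x3D007  P=1,RW=1,US=1,PS=0
  ⇒ phys 0x3D833  [4 reads]
#3 VA=0x40482011362 (r,kernel):
  TLB hit vpn=0x40482011 → PA=0x32362
#4 VA=0x38040E159A7 (r,kernel):
  L0 @0x1F[7] → 0x3E007  P=1,RW=1,US=1,PS=0
  L1 @0x3E[1] → 0x41007  P=1,RW=1,US=1,PS=0
  L2 @0x41[7] → 0x43007  P=1,RW=1,US=1,PS=0
  L3 @0x43[21] → 0x46007  P=1,RW=1,US=1,PS=0
  ⇒ phys 0x469A7  [4 reads]
#5 VA=0x10783E153E7 (r,kernel):
  L0 @0x1F[2] → 0x48007  P=1,RW=1,US=1,PS=0
  L1 @0x48[30] → 0x49007  P=1,RW=1,US=1,PS=0
  L2 @0x49[31] → 0x4A007  P=1,RW=1,US=1,PS=0
  L3 @0x4A[21] → 0x4D007  P=1,RW=1,US=1,PS=0
  ⇒ phys 0x4D3E7  [4 reads]
#6 VA=0x281434107EE (r,kernel):
  L0 @0x1F[5] → 0x4E007  P=1,RW=1,US=1,PS=0
  L1 @0x4E[5] → 0x51007  P=1,RW=1,US=1,PS=0
  L2 @0x51[26] → 0x52007  P=1,RW=1,US=1,PS=0
  L3 @0x52[16] → 0x55007  P=1,RW=1,US=1,PS=0
  ⇒ phys 0x557EE  [4 reads]

Entries read for #0: 4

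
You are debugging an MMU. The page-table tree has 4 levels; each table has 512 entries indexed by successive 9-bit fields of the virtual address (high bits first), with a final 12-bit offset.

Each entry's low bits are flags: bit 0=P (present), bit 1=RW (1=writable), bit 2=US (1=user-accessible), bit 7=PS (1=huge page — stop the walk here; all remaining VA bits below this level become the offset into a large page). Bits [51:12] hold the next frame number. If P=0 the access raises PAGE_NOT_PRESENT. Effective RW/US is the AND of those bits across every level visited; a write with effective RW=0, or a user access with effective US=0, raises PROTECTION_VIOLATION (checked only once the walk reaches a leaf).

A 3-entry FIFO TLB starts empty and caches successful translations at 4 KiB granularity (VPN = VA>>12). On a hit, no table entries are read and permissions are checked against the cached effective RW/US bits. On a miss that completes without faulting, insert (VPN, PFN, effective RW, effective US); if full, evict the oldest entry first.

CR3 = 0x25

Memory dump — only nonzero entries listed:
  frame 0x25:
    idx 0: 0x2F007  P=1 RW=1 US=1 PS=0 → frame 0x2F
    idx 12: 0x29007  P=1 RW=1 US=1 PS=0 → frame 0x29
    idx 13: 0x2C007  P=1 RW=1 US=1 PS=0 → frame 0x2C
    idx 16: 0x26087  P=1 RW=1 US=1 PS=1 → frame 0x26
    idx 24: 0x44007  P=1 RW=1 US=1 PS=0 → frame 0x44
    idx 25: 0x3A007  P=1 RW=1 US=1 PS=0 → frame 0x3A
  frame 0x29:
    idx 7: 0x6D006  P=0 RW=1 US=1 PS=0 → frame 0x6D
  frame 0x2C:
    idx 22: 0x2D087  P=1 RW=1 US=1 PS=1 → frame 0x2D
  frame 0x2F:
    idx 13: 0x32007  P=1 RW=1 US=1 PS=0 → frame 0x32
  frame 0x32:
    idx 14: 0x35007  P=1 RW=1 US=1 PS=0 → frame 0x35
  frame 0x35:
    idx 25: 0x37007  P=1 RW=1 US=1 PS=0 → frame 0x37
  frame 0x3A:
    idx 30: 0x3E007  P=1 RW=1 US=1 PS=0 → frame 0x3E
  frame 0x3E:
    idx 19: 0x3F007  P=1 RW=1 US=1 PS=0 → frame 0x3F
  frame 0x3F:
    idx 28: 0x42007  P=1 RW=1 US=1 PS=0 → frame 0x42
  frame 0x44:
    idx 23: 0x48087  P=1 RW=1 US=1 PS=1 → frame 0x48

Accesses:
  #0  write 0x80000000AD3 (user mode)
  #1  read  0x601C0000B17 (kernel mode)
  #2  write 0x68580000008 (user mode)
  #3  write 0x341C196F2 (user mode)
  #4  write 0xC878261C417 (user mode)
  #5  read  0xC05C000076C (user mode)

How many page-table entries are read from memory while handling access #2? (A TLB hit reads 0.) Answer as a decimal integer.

Per-access translation:
#0 VA=0x80000000AD3 (w,user):
  lvl0: tbl 0x25, slot 16 ⇒ 0x26087 (P1/RW1/US1/PS1)
  → PA=0x26AD3 (huge @L0)  (1 entries read)
#1 VA=0x601C0000B17 (r,kernel):
  lvl0: tbl 0x25, slot 12 ⇒ 0x29007 (P1/RW1/US1/PS0)
  lvl1: tbl 0x29, slot 7 ⇒ 0x6D006 (P0/RW1/US1/PS0)
  ⇒ fault: PAGE_NOT_PRESENT  — 2 lookups
#2 VA=0x68580000008 (w,user):
  lvl0: tbl 0x25, slot 13 ⇒ 0x2C007 (P1/RW1/US1/PS0)
  lvl1: tbl 0x2C, slot 22 ⇒ 0x2D087 (P1/RW1/US1/PS1)
  → PA=0x2D008 (huge @L1)  (2 entries read)
#3 VA=0x341C196F2 (w,user):
  lvl0: tbl 0x25, slot 0 ⇒ 0x2F007 (P1/RW1/US1/PS0)
  lvl1: tbl 0x2F, slot 13 ⇒ 0x32007 (P1/RW1/US1/PS0)
  lvl2: tbl 0x32, slot 14 ⇒ 0x35007 (P1/RW1/US1/PS0)
  lvl3: tbl 0x35, slot 25 ⇒ 0x37007 (P1/RW1/US1/PS0)
  → PA=0x376F2  (4 entries read)
#4 VA=0xC878261C417 (w,user):
  lvl0: tbl 0x25, slot 25 ⇒ 0x3A007 (P1/RW1/US1/PS0)
  lvl1: tbl 0x3A, slot 30 ⇒ 0x3E007 (P1/RW1/US1/PS0)
  lvl2: tbl 0x3E, slot 19 ⇒ 0x3F007 (P1/RW1/US1/PS0)
  lvl3: tbl 0x3F, slot 28 ⇒ 0x42007 (P1/RW1/US1/PS0)
  → PA=0x42417  (4 entries read)
#5 VA=0xC05C000076C (r,user):
  lvl0: tbl 0x25, slot 24 ⇒ 0x44007 (P1/RW1/US1/PS0)
  lvl1: tbl 0x44, slot 23 ⇒ 0x48087 (P1/RW1/US1/PS1)
  → PA=0x4876C (huge @L1)  (2 entries read)

Entries read for #2: 2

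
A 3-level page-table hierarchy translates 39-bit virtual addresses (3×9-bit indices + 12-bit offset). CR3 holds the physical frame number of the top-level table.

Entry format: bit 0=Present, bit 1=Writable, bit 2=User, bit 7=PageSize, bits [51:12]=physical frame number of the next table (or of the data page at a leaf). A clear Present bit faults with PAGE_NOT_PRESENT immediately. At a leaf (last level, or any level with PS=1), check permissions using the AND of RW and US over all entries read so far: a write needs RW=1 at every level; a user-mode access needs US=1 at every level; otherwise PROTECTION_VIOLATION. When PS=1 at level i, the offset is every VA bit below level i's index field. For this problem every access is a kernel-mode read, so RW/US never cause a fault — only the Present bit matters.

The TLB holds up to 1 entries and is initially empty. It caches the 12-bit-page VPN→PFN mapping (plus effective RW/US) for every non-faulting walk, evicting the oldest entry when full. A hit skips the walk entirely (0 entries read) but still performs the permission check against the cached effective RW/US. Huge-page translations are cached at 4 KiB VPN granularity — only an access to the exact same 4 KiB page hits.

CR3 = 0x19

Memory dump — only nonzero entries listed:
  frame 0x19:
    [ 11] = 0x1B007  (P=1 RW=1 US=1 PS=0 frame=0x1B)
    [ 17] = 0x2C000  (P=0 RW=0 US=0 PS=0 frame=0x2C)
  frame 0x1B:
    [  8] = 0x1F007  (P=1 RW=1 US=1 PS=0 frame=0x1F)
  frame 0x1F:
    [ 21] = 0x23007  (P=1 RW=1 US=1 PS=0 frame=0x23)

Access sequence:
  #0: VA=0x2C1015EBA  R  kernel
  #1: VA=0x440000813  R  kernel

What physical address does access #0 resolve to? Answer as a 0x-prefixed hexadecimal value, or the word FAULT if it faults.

Per-access translation:
#0 VA=0x2C1015EBA (r,kernel):
  lvl0: tbl 0x19, slot 11 ⇒ 0x1B007 (P1/RW1/US1/PS0)
  lvl1: tbl 0x1B, slot 8 ⇒ 0x1F007 (P1/RW1/US1/PS0)
  lvl2: tbl 0x1F, slot 21 ⇒ 0x23007 (P1/RW1/US1/PS0)
  ✓ 0x23EBA  — 3 lookups
#1 VA=0x440000813 (r,kernel):
  lvl0: tbl 0x19, slot 17 ⇒ 0x2C000 (P0/RW0/US0/PS0)
  → PAGE_NOT_PRESENT  (1 entries read)

Access #0 PA: 0x23EBA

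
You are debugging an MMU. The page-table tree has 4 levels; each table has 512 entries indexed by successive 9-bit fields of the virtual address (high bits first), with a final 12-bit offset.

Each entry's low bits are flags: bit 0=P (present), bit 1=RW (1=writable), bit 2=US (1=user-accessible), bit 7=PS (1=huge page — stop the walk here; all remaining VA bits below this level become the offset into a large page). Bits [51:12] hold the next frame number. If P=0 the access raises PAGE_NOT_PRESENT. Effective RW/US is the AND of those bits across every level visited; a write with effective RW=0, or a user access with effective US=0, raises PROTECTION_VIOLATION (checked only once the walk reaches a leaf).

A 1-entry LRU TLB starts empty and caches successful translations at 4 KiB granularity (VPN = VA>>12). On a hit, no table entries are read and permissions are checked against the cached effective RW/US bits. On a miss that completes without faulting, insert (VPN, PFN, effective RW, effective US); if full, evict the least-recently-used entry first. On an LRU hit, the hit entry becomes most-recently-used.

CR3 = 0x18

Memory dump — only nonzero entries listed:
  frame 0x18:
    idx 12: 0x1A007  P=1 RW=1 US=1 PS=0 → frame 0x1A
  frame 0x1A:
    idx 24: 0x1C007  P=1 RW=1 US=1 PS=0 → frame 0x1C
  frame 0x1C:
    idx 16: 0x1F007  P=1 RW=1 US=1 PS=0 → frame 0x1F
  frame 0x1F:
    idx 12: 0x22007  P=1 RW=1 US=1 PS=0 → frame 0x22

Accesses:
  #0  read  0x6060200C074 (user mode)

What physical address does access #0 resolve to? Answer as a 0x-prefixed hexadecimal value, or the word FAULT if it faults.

Trace:
#0 VA=0x6060200C074 (r,user):
  L0: frame=0x18 idx=12 entry=0x1A007 [P=1 RW=1 US=1 PS=0]
  L1: frame=0x1A idx=24 entry=0x1C007 [P=1 RW=1 US=1 PS=0]
  L2: frame=0x1C idx=16 entry=0x1F007 [P=1 RW=1 US=1 PS=0]
  L3: frame=0x1F idx=12 entry=0x22007 [P=1 RW=1 US=1 PS=0]
  → PA=0x22074  (4 entries read)

Access #0 PA: 0x22074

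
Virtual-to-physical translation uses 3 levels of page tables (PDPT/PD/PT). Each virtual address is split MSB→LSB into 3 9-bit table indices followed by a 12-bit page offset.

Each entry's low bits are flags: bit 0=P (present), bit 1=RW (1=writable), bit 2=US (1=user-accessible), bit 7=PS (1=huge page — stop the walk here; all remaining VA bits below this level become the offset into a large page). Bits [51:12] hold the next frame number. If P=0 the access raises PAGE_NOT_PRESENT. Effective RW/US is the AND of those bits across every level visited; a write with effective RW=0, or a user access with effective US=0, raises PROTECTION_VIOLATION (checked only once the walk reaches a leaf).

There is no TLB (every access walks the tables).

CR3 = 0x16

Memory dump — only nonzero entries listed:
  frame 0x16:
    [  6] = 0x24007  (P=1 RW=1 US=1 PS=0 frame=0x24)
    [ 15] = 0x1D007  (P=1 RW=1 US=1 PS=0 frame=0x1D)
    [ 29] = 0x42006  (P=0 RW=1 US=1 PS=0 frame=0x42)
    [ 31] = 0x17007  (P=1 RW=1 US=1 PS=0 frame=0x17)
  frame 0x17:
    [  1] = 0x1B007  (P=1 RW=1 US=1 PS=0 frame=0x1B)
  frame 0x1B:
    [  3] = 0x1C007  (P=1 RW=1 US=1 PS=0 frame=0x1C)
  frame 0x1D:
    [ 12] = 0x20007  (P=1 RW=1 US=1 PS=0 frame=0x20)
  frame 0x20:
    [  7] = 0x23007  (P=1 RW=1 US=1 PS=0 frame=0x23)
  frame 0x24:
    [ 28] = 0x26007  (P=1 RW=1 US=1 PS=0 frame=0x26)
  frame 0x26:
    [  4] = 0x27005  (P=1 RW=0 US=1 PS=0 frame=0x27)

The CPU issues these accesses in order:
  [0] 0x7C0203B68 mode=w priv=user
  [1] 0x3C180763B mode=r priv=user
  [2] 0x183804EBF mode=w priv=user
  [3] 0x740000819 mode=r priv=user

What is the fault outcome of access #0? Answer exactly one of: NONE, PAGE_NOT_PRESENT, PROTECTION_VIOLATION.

Trace:
#0 VA=0x7C0203B68 (w,user):
  lvl0: tbl 0x16, slot 31 ⇒ 0x17007 (P1/RW1/US1/PS0)
  lvl1: tbl 0x17, slot 1 ⇒ 0x1B007 (P1/RW1/US1/PS0)
  lvl2: tbl 0x1B, slot 3 ⇒ 0x1C007 (P1/RW1/US1/PS0)
  → PA=0x1CB68  (3 entries read)
#1 VA=0x3C180763B (r,user):
  lvl0: tbl 0x16, slot 15 ⇒ 0x1D007 (P1/RW1/US1/PS0)
  lvl1: tbl 0x1D, slot 12 ⇒ 0x20007 (P1/RW1/US1/PS0)
  lvl2: tbl 0x20, slot 7 ⇒ 0x23007 (P1/RW1/US1/PS0)
  → PA=0x2363B  (3 entries read)
#2 VA=0x183804EBF (w,user):
  lvl0: tbl 0x16, slot 6 ⇒ 0x24007 (P1/RW1/US1/PS0)
  lvl1: tbl 0x24, slot 28 ⇒ 0x26007 (P1/RW1/US1/PS0)
  lvl2: tbl 0x26, slot 4 ⇒ 0x27005 (P1/RW0/US1/PS0)
  → PROTECTION_VIOLATION  (3 entries read)
#3 VA=0x740000819 (r,user):
  lvl0: tbl 0x16, slot 29 ⇒ 0x42006 (P0/RW1/US1/PS0)
  → PAGE_NOT_PRESENT  (1 entries read)

Access #0 fault: NONE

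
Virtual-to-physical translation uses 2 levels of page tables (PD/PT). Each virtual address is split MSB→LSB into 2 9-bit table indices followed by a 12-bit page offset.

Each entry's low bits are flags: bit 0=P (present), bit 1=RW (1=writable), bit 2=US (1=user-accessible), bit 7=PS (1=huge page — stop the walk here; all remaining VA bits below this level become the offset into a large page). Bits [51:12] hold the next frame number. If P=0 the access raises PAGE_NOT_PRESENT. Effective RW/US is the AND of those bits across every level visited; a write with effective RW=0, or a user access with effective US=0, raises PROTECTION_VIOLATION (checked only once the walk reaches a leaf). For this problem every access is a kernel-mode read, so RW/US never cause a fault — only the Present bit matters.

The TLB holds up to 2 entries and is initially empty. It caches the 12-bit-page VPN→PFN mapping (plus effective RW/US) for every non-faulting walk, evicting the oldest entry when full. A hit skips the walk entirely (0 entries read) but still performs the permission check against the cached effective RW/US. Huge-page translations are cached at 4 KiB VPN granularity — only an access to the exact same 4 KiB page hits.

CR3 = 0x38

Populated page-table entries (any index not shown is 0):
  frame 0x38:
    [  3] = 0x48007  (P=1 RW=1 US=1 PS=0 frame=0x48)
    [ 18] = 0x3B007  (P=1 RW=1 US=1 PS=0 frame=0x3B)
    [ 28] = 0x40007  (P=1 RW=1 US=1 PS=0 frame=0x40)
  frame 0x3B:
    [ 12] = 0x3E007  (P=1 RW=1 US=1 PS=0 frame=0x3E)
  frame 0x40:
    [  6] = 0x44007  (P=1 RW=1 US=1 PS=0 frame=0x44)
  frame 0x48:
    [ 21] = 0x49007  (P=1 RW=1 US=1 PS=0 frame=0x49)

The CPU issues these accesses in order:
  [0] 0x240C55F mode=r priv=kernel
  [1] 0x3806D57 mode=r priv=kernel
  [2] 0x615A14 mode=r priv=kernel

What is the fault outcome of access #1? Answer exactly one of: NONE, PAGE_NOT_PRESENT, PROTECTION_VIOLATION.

Trace:
#0 VA=0x240C55F (r,kernel):
  lvl0: tbl 0x38, slot 18 ⇒ 0x3B007 (P1/RW1/US1/PS0)
  lvl1: tbl 0x3B, slot 12 ⇒ 0x3E007 (P1/RW1/US1/PS0)
  ✓ 0x3E55F  — 2 lookups
#1 VA=0x3806D57 (r,kernel):
  lvl0: tbl 0x38, slot 28 ⇒ 0x40007 (P1/RW1/US1/PS0)
  lvl1: tbl 0x40, slot 6 ⇒ 0x44007 (P1/RW1/US1/PS0)
  ✓ 0x44D57  — 2 lookups
#2 VA=0x615A14 (r,kernel):
  lvl0: tbl 0x38, slot 3 ⇒ 0x48007 (P1/RW1/US1/PS0)
  lvl1: tbl 0x48, slot 21 ⇒ 0x49007 (P1/RW1/US1/PS0)
  ✓ 0x49A14  — 2 lookups

Access #1 fault: NONE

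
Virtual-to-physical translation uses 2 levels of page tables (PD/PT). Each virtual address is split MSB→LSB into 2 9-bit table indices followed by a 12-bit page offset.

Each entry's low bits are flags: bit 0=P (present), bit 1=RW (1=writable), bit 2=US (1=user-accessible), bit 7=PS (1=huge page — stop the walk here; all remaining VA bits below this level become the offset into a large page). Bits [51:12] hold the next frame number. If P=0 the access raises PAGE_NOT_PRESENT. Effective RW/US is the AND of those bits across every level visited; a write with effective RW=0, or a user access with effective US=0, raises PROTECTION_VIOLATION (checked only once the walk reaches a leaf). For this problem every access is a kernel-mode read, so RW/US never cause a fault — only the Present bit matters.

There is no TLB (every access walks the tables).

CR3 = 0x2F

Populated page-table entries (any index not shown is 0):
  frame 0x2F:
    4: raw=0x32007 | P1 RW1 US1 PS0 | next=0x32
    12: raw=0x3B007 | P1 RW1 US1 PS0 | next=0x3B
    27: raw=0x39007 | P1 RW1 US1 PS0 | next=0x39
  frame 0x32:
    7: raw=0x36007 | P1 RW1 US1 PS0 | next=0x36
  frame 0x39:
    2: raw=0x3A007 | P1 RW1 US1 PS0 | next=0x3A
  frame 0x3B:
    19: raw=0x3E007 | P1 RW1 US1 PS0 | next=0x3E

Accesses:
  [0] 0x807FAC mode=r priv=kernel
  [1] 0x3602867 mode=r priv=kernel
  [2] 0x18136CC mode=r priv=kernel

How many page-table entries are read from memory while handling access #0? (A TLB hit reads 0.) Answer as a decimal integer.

Walk each access:
#0 VA=0x807FAC (r,kernel):
  L0 @0x2F[4] → 0x32007  P=1,RW=1,US=1,PS=0
  L1 @0x32[7] → 0x36007  P=1,RW=1,US=1,PS=0
  → PA=0x36FAC  (2 entries read)
#1 VA=0x3602867 (r,kernel):
  L0 @0x2F[27] → 0x39007  P=1,RW=1,US=1,PS=0
  L1 @0x39[2] → 0x3A007  P=1,RW=1,US=1,PS=0
  → PA=0x3A867  (2 entries read)
#2 VA=0x18136CC (r,kernel):
  L0 @0x2F[12] → 0x3B007  P=1,RW=1,US=1,PS=0
  L1 @0x3B[19] → 0x3E007  P=1,RW=1,US=1,PS=0
  → PA=0x3E6CC  (2 entries read)

Entries read for #0: 2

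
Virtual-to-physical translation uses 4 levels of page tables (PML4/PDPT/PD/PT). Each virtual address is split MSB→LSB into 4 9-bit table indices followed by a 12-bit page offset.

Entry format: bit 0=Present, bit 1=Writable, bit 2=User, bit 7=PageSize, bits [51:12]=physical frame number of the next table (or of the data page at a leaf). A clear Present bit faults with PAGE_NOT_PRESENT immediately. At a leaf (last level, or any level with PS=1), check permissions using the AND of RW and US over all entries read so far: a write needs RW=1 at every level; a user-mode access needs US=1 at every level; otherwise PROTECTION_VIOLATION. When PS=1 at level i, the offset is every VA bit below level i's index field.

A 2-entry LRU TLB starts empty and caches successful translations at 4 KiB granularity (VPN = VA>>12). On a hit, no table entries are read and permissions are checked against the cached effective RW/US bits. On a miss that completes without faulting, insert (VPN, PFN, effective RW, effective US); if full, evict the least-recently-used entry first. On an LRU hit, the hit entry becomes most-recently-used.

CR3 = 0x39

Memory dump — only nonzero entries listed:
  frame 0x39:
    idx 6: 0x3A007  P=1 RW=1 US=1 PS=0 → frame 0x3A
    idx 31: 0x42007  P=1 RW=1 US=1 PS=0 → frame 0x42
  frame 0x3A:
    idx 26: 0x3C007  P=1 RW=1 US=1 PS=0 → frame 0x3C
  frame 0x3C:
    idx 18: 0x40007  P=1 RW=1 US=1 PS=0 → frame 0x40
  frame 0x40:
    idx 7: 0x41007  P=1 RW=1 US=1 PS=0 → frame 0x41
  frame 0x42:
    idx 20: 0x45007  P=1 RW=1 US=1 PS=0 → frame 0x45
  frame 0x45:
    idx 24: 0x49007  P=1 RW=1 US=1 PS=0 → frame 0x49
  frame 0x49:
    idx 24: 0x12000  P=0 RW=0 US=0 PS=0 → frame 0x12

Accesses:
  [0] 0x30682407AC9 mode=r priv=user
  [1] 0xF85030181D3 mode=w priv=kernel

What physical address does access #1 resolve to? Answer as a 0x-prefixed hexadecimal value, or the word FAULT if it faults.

Per-access translation:
#0 VA=0x30682407AC9 (r,user):
  [0] read 0x39 idx=6: raw=0x3A007 flags P=1 W=1 U=1 S=0
  [1] read 0x3A idx=26: raw=0x3C007 flags P=1 W=1 U=1 S=0
  [2] read 0x3C idx=18: raw=0x40007 flags P=1 W=1 U=1 S=0
  [3] read 0x40 idx=7: raw=0x41007 flags P=1 W=1 U=1 S=0
  → PA=0x41AC9  (4 entries read)
#1 VA=0xF85030181D3 (w,kernel):
  [0] read 0x39 idx=31: raw=0x42007 flags P=1 W=1 U=1 S=0
  [1] read 0x42 idx=20: raw=0x45007 flags P=1 W=1 U=1 S=0
  [2] read 0x45 idx=24: raw=0x49007 flags P=1 W=1 U=1 S=0
  [3] read 0x49 idx=24: raw=0x12000 flags P=0 W=0 U=0 S=0
  → PAGE_NOT_PRESENT  (4 entries read)

Access #1 PA: FAULT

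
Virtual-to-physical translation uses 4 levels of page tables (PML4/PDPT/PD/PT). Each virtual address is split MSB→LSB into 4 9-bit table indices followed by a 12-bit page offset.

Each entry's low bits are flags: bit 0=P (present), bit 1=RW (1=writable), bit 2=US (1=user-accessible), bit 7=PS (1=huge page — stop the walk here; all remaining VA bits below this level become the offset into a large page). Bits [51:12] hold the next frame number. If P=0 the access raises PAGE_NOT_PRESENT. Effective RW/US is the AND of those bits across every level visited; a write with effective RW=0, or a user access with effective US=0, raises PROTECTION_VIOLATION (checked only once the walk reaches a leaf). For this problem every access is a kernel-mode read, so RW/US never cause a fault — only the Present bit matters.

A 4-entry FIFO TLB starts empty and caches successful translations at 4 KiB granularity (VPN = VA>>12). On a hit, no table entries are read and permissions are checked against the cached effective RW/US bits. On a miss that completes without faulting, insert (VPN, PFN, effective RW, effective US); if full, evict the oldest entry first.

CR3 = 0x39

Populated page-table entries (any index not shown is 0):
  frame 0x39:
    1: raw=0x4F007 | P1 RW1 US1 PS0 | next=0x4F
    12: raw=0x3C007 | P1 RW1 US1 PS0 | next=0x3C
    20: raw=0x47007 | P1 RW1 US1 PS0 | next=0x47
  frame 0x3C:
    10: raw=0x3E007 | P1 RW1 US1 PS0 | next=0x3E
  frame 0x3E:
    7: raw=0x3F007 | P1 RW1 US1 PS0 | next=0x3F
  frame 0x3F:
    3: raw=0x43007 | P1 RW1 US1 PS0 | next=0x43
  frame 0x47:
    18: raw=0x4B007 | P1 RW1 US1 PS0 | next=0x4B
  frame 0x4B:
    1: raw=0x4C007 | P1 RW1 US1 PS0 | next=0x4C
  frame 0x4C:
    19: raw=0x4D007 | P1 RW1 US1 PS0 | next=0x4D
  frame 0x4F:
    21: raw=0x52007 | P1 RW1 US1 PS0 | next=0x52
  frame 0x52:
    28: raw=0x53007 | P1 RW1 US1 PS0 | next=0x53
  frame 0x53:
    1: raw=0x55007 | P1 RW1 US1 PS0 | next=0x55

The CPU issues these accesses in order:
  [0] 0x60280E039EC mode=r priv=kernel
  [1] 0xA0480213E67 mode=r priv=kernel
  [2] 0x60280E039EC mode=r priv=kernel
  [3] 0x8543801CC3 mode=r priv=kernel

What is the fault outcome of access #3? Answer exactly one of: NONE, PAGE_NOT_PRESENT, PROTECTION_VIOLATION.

Per-access translation:
#0 VA=0x60280E039EC (r,kernel):
  [0] read 0x39 idx=12: raw=0x3C007 flags P=1 W=1 U=1 S=0
  [1] read 0x3C idx=10: raw=0x3E007 flags P=1 W=1 U=1 S=0
  [2] read 0x3E idx=7: raw=0x3F007 flags P=1 W=1 U=1 S=0
  [3] read 0x3F idx=3: raw=0x43007 flags P=1 W=1 U=1 S=0
  ✓ 0x439EC  — 4 lookups
#1 VA=0xA0480213E67 (r,kernel):
  [0] read 0x39 idx=20: raw=0x47007 flags P=1 W=1 U=1 S=0
  [1] read 0x47 idx=18: raw=0x4B007 flags P=1 W=1 U=1 S=0
  [2] read 0x4B idx=1: raw=0x4C007 flags P=1 W=1 U=1 S=0
  [3] read 0x4C idx=19: raw=0x4D007 flags P=1 W=1 U=1 S=0
  ✓ 0x4DE67  — 4 lookups
#2 VA=0x60280E039EC (r,kernel):
  TLB hit vpn=0x60280E03 → PA=0x439EC
#3 VA=0x8543801CC3 (r,kernel):
  [0] read 0x39 idx=1: raw=0x4F007 flags P=1 W=1 U=1 S=0
  [1] read 0x4F idx=21: raw=0x52007 flags P=1 W=1 U=1 S=0
  [2] read 0x52 idx=28: raw=0x53007 flags P=1 W=1 U=1 S=0
  [3] read 0x53 idx=1: raw=0x55007 flags P=1 W=1 U=1 S=0
  ✓ 0x55CC3  — 4 lookups

Access #3 fault: NONE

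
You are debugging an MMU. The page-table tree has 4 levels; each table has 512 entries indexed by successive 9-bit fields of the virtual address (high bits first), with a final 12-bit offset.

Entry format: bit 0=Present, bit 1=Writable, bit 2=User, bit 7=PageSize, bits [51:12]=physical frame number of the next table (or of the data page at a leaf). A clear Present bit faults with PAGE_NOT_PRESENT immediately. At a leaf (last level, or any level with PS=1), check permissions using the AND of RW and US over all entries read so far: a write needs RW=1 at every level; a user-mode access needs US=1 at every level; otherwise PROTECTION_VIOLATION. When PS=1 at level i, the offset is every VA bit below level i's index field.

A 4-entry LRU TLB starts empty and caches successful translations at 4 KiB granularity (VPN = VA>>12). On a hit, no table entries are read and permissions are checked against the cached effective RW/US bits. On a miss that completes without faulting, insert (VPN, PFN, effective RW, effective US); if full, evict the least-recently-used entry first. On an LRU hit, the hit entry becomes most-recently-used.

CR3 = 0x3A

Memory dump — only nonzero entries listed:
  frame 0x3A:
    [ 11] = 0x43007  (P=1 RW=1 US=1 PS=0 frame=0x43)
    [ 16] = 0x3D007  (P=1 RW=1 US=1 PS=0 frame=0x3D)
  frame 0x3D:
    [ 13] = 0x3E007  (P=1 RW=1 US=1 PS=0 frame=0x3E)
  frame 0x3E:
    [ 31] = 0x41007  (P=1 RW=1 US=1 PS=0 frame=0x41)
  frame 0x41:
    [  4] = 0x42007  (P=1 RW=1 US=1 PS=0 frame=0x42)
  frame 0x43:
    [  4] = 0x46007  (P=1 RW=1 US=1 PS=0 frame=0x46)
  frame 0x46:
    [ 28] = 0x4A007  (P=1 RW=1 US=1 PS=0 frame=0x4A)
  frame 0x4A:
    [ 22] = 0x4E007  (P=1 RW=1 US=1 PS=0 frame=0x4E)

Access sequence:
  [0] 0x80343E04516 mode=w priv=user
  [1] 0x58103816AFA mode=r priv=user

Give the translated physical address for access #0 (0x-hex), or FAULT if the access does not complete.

Trace:
#0 VA=0x80343E04516 (w,user):
  L0: frame=0x3A idx=16 entry=0x3D007 [P=1 RW=1 US=1 PS=0]
  L1: frame=0x3D idx=13 entry=0x3E007 [P=1 RW=1 US=1 PS=0]
  L2: frame=0x3E idx=31 entry=0x41007 [P=1 RW=1 US=1 PS=0]
  L3: frame=0x41 idx=4 entry=0x42007 [P=1 RW=1 US=1 PS=0]
  ⇒ phys 0x42516  [4 reads]
#1 VA=0x58103816AFA (r,user):
  L0: frame=0x3A idx=11 entry=0x43007 [P=1 RW=1 US=1 PS=0]
  L1: frame=0x43 idx=4 entry=0x46007 [P=1 RW=1 US=1 PS=0]
  L2: frame=0x46 idx=28 entry=0x4A007 [P=1 RW=1 US=1 PS=0]
  L3: frame=0x4A idx=22 entry=0x4E007 [P=1 RW=1 US=1 PS=0]
  ⇒ phys 0x4EAFA  [4 reads]

Access #0 PA: 0x42516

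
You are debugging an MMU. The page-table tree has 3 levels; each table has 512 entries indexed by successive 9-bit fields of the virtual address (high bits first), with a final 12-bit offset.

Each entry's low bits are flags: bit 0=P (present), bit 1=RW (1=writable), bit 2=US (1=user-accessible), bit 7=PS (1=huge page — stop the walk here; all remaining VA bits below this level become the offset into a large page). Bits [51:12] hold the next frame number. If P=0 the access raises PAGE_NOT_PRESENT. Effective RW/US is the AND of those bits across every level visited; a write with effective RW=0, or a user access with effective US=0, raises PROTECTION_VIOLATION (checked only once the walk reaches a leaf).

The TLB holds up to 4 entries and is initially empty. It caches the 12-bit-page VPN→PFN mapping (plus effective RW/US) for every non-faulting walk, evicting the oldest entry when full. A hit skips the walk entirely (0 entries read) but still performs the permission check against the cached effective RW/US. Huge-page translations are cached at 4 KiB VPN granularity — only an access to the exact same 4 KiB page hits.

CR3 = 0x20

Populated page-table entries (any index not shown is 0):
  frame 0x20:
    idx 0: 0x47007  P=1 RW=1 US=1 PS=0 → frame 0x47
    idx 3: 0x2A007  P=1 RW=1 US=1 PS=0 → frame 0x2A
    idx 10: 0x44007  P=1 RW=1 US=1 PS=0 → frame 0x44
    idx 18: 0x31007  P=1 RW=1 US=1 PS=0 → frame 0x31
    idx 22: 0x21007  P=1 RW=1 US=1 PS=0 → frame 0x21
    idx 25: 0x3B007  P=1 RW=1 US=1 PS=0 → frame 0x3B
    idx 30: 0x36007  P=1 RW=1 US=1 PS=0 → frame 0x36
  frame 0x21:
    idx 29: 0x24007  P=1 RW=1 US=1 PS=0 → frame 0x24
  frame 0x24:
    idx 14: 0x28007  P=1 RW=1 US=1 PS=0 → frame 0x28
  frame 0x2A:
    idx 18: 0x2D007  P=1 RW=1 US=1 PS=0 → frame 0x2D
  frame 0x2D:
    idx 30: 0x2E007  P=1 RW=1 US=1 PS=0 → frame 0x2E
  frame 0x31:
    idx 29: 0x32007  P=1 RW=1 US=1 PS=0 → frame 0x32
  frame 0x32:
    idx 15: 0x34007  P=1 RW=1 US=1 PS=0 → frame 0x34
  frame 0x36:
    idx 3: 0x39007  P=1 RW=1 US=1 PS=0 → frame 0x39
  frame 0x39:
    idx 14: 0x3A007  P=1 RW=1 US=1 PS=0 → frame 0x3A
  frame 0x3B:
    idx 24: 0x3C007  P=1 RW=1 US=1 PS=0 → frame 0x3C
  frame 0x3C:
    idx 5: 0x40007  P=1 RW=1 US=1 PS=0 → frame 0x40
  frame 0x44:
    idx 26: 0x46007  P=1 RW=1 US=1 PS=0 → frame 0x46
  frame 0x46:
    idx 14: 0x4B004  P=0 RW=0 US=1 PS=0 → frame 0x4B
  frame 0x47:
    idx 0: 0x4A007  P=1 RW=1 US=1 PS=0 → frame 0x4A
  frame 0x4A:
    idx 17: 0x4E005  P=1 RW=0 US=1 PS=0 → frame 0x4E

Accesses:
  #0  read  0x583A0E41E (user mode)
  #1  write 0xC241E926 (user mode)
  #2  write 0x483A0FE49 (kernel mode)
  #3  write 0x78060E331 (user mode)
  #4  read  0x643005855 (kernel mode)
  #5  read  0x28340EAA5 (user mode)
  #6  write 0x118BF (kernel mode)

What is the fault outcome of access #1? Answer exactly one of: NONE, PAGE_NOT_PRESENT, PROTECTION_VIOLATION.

Walk each access:
#0 VA=0x583A0E41E (r,user):
  L0: frame=0x20 idx=22 entry=0x21007 [P=1 RW=1 US=1 PS=0]
  L1: frame=0x21 idx=29 entry=0x24007 [P=1 RW=1 US=1 PS=0]
  L2: frame=0x24 idx=14 entry=0x28007 [P=1 RW=1 US=1 PS=0]
  → PA=0x2841E  (3 entries read)
#1 VA=0xC241E926 (w,user):
  L0: frame=0x20 idx=3 entry=0x2A007 [P=1 RW=1 US=1 PS=0]
  L1: frame=0x2A idx=18 entry=0x2D007 [P=1 RW=1 US=1 PS=0]
  L2: frame=0x2D idx=30 entry=0x2E007 [P=1 RW=1 US=1 PS=0]
  → PA=0x2E926  (3 entries read)
#2 VA=0x483A0FE49 (w,kernel):
  L0: frame=0x20 idx=18 entry=0x31007 [P=1 RW=1 US=1 PS=0]
  L1: frame=0x31 idx=29 entry=0x32007 [P=1 RW=1 US=1 PS=0]
  L2: frame=0x32 idx=15 entry=0x34007 [P=1 RW=1 US=1 PS=0]
  → PA=0x34E49  (3 entries read)
#3 VA=0x78060E331 (w,user):
  L0: frame=0x20 idx=30 entry=0x36007 [P=1 RW=1 US=1 PS=0]
  L1: frame=0x36 idx=3 entry=0x39007 [P=1 RW=1 US=1 PS=0]
  L2: frame=0x39 idx=14 entry=0x3A007 [P=1 RW=1 US=1 PS=0]
  → PA=0x3A331  (3 entries read)
#4 VA=0x643005855 (r,kernel):
  L0: frame=0x20 idx=25 entry=0x3B007 [P=1 RW=1 US=1 PS=0]
  L1: frame=0x3B idx=24 entry=0x3C007 [P=1 RW=1 US=1 PS=0]
  L2: frame=0x3C idx=5 entry=0x40007 [P=1 RW=1 US=1 PS=0]
  → PA=0x40855  (3 entries read)
#5 VA=0x28340EAA5 (r,user):
  L0: frame=0x20 idx=10 entry=0x44007 [P=1 RW=1 US=1 PS=0]
  L1: frame=0x44 idx=26 entry=0x46007 [P=1 RW=1 US=1 PS=0]
  L2: frame=0x46 idx=14 entry=0x4B004 [P=0 RW=0 US=1 PS=0]
  ✗ PAGE_NOT_PRESENT  [3 reads]
#6 VA=0x118BF (w,kernel):
  L0: frame=0x20 idx=0 entry=0x47007 [P=1 RW=1 US=1 PS=0]
  L1: frame=0x47 idx=0 entry=0x4A007 [P=1 RW=1 US=1 PS=0]
  L2: frame=0x4A idx=17 entry=0x4E005 [P=1 RW=0 US=1 PS=0]
  ✗ PROTECTION_VIOLATION  [3 reads]

Access #1 fault: NONE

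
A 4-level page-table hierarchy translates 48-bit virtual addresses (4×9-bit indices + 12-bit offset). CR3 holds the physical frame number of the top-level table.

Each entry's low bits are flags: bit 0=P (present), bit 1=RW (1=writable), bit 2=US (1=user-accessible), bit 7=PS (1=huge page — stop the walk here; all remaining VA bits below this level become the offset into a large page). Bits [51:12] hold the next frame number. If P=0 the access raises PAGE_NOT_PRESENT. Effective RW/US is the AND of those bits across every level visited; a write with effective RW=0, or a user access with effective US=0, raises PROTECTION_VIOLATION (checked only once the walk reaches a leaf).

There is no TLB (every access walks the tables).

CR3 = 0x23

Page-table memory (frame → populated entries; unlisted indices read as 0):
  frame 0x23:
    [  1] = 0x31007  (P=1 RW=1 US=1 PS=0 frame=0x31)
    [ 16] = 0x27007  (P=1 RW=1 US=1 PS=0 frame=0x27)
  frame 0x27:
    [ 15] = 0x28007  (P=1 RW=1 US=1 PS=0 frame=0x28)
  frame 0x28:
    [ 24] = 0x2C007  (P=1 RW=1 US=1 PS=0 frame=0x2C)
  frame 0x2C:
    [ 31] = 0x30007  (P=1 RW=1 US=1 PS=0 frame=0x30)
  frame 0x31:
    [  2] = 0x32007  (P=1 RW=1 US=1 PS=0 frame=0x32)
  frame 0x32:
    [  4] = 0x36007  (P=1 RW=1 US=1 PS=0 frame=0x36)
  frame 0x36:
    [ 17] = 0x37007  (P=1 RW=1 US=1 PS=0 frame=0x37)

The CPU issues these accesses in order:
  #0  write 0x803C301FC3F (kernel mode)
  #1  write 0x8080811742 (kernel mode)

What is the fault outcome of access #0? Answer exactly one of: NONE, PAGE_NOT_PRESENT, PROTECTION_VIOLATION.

Trace:
#0 VA=0x803C301FC3F (w,kernel):
  lvl0: tbl 0x23, slot 16 ⇒ 0x27007 (P1/RW1/US1/PS0)
  lvl1: tbl 0x27, slot 15 ⇒ 0x28007 (P1/RW1/US1/PS0)
  lvl2: tbl 0x28, slot 24 ⇒ 0x2C007 (P1/RW1/US1/PS0)
  lvl3: tbl 0x2C, slot 31 ⇒ 0x30007 (P1/RW1/US1/PS0)
  → PA=0x30C3F  (4 entries read)
#1 VA=0x8080811742 (w,kernel):
  lvl0: tbl 0x23, slot 1 ⇒ 0x31007 (P1/RW1/US1/PS0)
  lvl1: tbl 0x31, slot 2 ⇒ 0x32007 (P1/RW1/US1/PS0)
  lvl2: tbl 0x32, slot 4 ⇒ 0x36007 (P1/RW1/US1/PS0)
  lvl3: tbl 0x36, slot 17 ⇒ 0x37007 (P1/RW1/US1/PS0)
  → PA=0x37742  (4 entries read)

Access #0 fault: NONE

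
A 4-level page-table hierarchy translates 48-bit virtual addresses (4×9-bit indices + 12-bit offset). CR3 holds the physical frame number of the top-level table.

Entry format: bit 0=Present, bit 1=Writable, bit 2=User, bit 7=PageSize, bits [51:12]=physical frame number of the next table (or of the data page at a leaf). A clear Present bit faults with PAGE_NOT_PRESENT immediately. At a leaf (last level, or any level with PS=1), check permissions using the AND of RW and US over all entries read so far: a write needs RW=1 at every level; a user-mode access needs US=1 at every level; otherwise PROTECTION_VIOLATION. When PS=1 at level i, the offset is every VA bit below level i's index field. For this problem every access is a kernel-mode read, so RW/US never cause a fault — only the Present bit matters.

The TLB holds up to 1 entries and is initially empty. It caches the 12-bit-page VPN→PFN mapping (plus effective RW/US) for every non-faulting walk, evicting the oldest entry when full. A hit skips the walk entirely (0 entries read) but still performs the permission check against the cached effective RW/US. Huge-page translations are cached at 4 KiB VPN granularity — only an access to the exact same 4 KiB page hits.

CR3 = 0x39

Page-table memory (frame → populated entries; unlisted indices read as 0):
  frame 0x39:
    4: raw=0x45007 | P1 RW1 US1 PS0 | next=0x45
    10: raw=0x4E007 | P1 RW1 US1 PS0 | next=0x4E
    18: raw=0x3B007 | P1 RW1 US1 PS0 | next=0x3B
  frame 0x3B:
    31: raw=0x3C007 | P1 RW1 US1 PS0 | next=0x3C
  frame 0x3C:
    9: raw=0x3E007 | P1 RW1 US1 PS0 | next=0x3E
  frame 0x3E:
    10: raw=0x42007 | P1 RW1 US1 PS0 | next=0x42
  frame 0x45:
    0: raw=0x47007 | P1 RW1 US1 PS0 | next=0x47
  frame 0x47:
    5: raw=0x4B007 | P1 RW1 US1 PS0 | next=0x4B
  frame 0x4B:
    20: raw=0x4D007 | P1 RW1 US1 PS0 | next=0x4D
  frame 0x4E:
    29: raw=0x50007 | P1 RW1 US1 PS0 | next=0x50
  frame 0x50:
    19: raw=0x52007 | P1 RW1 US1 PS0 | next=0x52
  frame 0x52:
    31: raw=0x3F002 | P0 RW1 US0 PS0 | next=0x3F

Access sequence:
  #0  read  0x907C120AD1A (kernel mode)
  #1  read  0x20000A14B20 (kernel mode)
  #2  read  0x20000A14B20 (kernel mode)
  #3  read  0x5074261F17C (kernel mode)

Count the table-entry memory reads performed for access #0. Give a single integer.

Trace:
#0 VA=0x907C120AD1A (r,kernel):
  lvl0: tbl 0x39, slot 18 ⇒ 0x3B007 (P1/RW1/US1/PS0)
  lvl1: tbl 0x3B, slot 31 ⇒ 0x3C007 (P1/RW1/US1/PS0)
  lvl2: tbl 0x3C, slot 9 ⇒ 0x3E007 (P1/RW1/US1/PS0)
  lvl3: tbl 0x3E, slot 10 ⇒ 0x42007 (P1/RW1/US1/PS0)
  ✓ 0x42D1A  — 4 lookups
#1 VA=0x20000A14B20 (r,kernel):
  lvl0: tbl 0x39, slot 4 ⇒ 0x45007 (P1/RW1/US1/PS0)
  lvl1: tbl 0x45, slot 0 ⇒ 0x47007 (P1/RW1/US1/PS0)
  lvl2: tbl 0x47, slot 5 ⇒ 0x4B007 (P1/RW1/US1/PS0)
  lvl3: tbl 0x4B, slot 20 ⇒ 0x4D007 (P1/RW1/US1/PS0)
  ✓ 0x4DB20  — 4 lookups
#2 VA=0x20000A14B20 (r,kernel):
  TLB hit vpn=0x20000A14 → PA=0x4DB20
#3 VA=0x5074261F17C (r,kernel):
  lvl0: tbl 0x39, slot 10 ⇒ 0x4E007 (P1/RW1/US1/PS0)
  lvl1: tbl 0x4E, slot 29 ⇒ 0x50007 (P1/RW1/US1/PS0)
  lvl2: tbl 0x50, slot 19 ⇒ 0x52007 (P1/RW1/US1/PS0)
  lvl3: tbl 0x52, slot 31 ⇒ 0x3F002 (P0/RW1/US0/PS0)
  ⇒ fault: PAGE_NOT_PRESENT  — 4 lookups

Entries read for #0: 4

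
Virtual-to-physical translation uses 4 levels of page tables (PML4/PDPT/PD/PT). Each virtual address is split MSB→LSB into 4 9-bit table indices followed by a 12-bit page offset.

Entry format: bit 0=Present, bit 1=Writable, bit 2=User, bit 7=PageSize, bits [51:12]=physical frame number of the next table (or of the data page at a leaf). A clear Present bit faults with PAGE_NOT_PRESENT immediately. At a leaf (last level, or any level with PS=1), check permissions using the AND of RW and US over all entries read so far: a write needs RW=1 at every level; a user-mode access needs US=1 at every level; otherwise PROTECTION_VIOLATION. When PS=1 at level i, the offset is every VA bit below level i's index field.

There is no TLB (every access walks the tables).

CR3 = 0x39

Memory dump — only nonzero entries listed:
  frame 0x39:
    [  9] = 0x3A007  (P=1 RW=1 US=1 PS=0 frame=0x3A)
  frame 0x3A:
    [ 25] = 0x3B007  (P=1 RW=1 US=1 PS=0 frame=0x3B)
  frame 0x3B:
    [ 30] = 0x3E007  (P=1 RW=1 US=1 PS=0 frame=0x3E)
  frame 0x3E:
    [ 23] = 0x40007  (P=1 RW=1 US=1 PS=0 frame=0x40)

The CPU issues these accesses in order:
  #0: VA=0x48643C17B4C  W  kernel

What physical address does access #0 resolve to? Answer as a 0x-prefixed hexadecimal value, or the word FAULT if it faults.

Trace:
#0 VA=0x48643C17B4C (w,kernel):
  [0] read 0x39 idx=9: raw=0x3A007 flags P=1 W=1 U=1 S=0
  [1] read 0x3A idx=25: raw=0x3B007 flags P=1 W=1 U=1 S=0
  [2] read 0x3B idx=30: raw=0x3E007 flags P=1 W=1 U=1 S=0
  [3] read 0x3E idx=23: raw=0x40007 flags P=1 W=1 U=1 S=0
  ⇒ phys 0x40B4C  [4 reads]

Access #0 PA: 0x40B4C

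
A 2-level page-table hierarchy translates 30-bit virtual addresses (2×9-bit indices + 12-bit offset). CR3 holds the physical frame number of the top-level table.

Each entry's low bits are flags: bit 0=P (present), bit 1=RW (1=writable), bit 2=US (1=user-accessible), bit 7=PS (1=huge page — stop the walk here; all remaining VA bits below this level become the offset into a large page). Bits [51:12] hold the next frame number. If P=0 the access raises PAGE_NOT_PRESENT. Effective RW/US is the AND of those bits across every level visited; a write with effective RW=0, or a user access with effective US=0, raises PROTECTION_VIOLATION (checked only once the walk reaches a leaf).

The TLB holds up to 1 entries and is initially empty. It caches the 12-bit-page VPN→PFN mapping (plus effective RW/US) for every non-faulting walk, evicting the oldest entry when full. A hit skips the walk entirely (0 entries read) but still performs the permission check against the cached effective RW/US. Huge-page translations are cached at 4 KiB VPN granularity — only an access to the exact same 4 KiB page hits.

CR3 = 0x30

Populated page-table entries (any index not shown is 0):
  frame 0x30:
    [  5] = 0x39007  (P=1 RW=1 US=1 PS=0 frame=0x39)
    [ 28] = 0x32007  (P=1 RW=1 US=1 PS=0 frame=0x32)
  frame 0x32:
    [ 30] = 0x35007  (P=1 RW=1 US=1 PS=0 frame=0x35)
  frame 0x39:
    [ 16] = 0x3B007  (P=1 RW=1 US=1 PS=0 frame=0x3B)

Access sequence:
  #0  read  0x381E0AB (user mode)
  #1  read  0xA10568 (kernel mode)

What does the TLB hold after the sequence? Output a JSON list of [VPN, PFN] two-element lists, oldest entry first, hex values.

Trace:
#0 VA=0x381E0AB (r,user):
  L0 @0x30[28] → 0x32007  P=1,RW=1,US=1,PS=0
  L1 @0x32[30] → 0x35007  P=1,RW=1,US=1,PS=0
  ✓ 0x350AB  — 2 lookups
#1 VA=0xA10568 (r,kernel):
  L0 @0x30[5] → 0x39007  P=1,RW=1,US=1,PS=0
  L1 @0x39[16] → 0x3B007  P=1,RW=1,US=1,PS=0
  ✓ 0x3B568  — 2 lookups

TLB: [["0xA10", "0x3B"]]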